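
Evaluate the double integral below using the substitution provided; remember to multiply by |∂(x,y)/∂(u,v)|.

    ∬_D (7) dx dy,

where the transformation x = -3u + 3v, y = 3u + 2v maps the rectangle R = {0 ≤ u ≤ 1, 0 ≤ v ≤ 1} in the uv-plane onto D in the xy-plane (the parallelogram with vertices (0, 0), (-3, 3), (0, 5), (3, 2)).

Compute the Jacobian determinant of (x, y) with respect to (u, v):

    ∂(x,y)/∂(u,v) = | -3  3 | = (-3)(2) - (3)(3) = -15.
                   | 3  2 |

Its absolute value is |J| = 15 (the area scaling factor).

Substituting x = -3u + 3v, y = 3u + 2v into the integrand,

    7 → 7,

so the integral becomes

    ∬_R (7) · |J| du dv = ∫_0^1 ∫_0^1 (105) dv du.

Inner (v): 105.
Outer (u): 105.

Therefore ∬_D (7) dx dy = 105.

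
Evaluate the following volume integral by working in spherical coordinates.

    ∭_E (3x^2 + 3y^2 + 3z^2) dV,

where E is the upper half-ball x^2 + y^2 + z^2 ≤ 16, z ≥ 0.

In spherical coordinates, x = ρ sin(φ) cos(θ), y = ρ sin(φ) sin(θ), z = ρ cos(φ), and dV = ρ^2 sin(φ) dρ dφ dθ.

The integrand becomes 3ρ^2, so

    ∭_E (3x^2 + 3y^2 + 3z^2) dV = ∫_{0}^{2π} ∫_{0}^{π/2} ∫_{0}^{4} (3ρ^2) · ρ^2 sin(φ) dρ dφ dθ.

Inner (ρ): 3072sin(φ)/5.
Middle (φ): 3072/5.
Outer (θ): 6144π/5.

Therefore the triple integral equals 6144π/5.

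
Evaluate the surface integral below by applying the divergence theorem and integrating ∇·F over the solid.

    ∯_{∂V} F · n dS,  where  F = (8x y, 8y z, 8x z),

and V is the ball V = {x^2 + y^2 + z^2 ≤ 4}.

By the divergence theorem,

    ∯_{∂V} F · n dS = ∭_V (∇ · F) dV.

Compute the divergence:
    ∇ · F = ∂F_x/∂x + ∂F_y/∂y + ∂F_z/∂z = 8y + 8z + 8x = 8x + 8y + 8z.

In spherical coordinates, x = ρ sin(φ) cos(θ), y = ρ sin(φ) sin(θ), z = ρ cos(φ), dV = ρ^2 sin(φ) dρ dφ dθ, with 0 ≤ ρ ≤ 2, 0 ≤ φ ≤ π, 0 ≤ θ ≤ 2π.

The integrand, after substitution and multiplying by the volume element, becomes (8ρ (sqrt(2)sin(φ)sin(θ + π/4) + cos(φ))) · ρ^2 sin(φ), so

    ∭_V (∇·F) dV = ∫_0^{2π} ∫_0^{π} ∫_0^{2} (8ρ (sqrt(2)sin(φ)sin(θ + π/4) + cos(φ))) · ρ^2 sin(φ) dρ dφ dθ.

Inner (ρ from 0 to 2): 32(sqrt(2)sin(φ)sin(θ + π/4) + cos(φ))sin(φ).
Middle (φ from 0 to π): 16sqrt(2)π sin(θ + π/4).
Outer (θ from 0 to 2π): 0.

Therefore ∯_{∂V} F · n dS = 0.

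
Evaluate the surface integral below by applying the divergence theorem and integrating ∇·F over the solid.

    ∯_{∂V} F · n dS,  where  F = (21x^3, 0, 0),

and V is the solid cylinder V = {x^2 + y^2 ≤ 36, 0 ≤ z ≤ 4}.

By the divergence theorem,

    ∯_{∂V} F · n dS = ∭_V (∇ · F) dV.

Compute the divergence:
    ∇ · F = ∂F_x/∂x + ∂F_y/∂y + ∂F_z/∂z = 63x^2 + 0 + 0 = 63x^2.

In cylindrical coordinates, x = r cos(θ), y = r sin(θ), z = z, dV = r dr dθ dz, with 0 ≤ r ≤ 6, 0 ≤ θ ≤ 2π, 0 ≤ z ≤ 4.

The integrand, after substitution and multiplying by the volume element, becomes (63r^2cos(θ)^2) · r, so

    ∭_V (∇·F) dV = ∫_0^{2π} ∫_0^{6} ∫_0^{4} (63r^2cos(θ)^2) · r dz dr dθ.

Inner (z from 0 to 4): 252r^3cos(θ)^2.
Middle (r from 0 to 6): 81648cos(θ)^2.
Outer (θ from 0 to 2π): 81648π.

Therefore ∯_{∂V} F · n dS = 81648π.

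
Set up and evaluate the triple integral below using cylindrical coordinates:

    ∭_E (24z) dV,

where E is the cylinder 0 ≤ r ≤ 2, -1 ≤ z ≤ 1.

In cylindrical coordinates, x = r cos(θ), y = r sin(θ), z = z, and dV = r dr dθ dz.

The integrand becomes 24z, so

    ∭_E (24z) dV = ∫_{0}^{2π} ∫_{0}^{2} ∫_{-1}^{1} (24z) · r dz dr dθ.

Inner (z): 0.
Middle (r from 0 to 2): 0.
Outer (θ): 0.

Therefore the triple integral equals 0.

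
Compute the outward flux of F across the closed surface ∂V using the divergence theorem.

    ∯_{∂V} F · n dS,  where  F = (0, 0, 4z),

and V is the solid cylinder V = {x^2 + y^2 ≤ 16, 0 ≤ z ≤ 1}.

By the divergence theorem,

    ∯_{∂V} F · n dS = ∭_V (∇ · F) dV.

Compute the divergence:
    ∇ · F = ∂F_x/∂x + ∂F_y/∂y + ∂F_z/∂z = 0 + 0 + 4 = 4.

In cylindrical coordinates, x = r cos(θ), y = r sin(θ), z = z, dV = r dr dθ dz, with 0 ≤ r ≤ 4, 0 ≤ θ ≤ 2π, 0 ≤ z ≤ 1.

The integrand, after substitution and multiplying by the volume element, becomes (4) · r, so

    ∭_V (∇·F) dV = ∫_0^{2π} ∫_0^{4} ∫_0^{1} (4) · r dz dr dθ.

Inner (z from 0 to 1): 4r.
Middle (r from 0 to 4): 32.
Outer (θ from 0 to 2π): 64π.

Therefore ∯_{∂V} F · n dS = 64π.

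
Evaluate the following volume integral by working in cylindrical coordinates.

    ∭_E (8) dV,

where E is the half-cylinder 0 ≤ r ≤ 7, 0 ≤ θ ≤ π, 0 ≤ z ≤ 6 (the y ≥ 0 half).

In cylindrical coordinates, x = r cos(θ), y = r sin(θ), z = z, and dV = r dr dθ dz.

The integrand becomes 8, so

    ∭_E (8) dV = ∫_{0}^{π} ∫_{0}^{7} ∫_{0}^{6} (8) · r dz dr dθ.

Inner (z): 48r.
Middle (r from 0 to 7): 1176.
Outer (θ): 1176π.

Therefore the triple integral equals 1176π.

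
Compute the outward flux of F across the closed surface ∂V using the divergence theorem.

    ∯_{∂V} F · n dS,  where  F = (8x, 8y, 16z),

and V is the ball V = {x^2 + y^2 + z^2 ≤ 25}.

By the divergence theorem,

    ∯_{∂V} F · n dS = ∭_V (∇ · F) dV.

Compute the divergence:
    ∇ · F = ∂F_x/∂x + ∂F_y/∂y + ∂F_z/∂z = 8 + 8 + 16 = 32.

In spherical coordinates, x = ρ sin(φ) cos(θ), y = ρ sin(φ) sin(θ), z = ρ cos(φ), dV = ρ^2 sin(φ) dρ dφ dθ, with 0 ≤ ρ ≤ 5, 0 ≤ φ ≤ π, 0 ≤ θ ≤ 2π.

The integrand, after substitution and multiplying by the volume element, becomes (32) · ρ^2 sin(φ), so

    ∭_V (∇·F) dV = ∫_0^{2π} ∫_0^{π} ∫_0^{5} (32) · ρ^2 sin(φ) dρ dφ dθ.

Inner (ρ from 0 to 5): 4000sin(φ)/3.
Middle (φ from 0 to π): 8000/3.
Outer (θ from 0 to 2π): 16000π/3.

Therefore ∯_{∂V} F · n dS = 16000π/3.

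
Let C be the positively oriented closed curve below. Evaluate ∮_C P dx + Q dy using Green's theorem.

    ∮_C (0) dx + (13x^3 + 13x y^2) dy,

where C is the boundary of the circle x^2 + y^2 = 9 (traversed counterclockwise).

Green's theorem converts the closed line integral into a double integral over the enclosed region D:

    ∮_C P dx + Q dy = ∬_D (∂Q/∂x - ∂P/∂y) dA.

Here P = 0, Q = 13x^3 + 13x y^2, so

    ∂Q/∂x = 39x^2 + 13y^2,    ∂P/∂y = 0,
    ∂Q/∂x - ∂P/∂y = 39x^2 + 13y^2.

D is the region x^2 + y^2 ≤ 9. Evaluating the double integral:

In polar coordinates (x = r cos θ, y = r sin θ, dA = r dr dθ) the integrand becomes 13r^2(cos(2θ) + 2), so

    ∬_D (39x^2 + 13y^2) dA = ∫_0^{2π} ∫_0^{3} (13r^2(cos(2θ) + 2)) · r dr dθ.

Inner (r from 0 to 3): 1053cos(2θ)/4 + 1053/2.
Outer (θ from 0 to 2π): 1053π.

Therefore ∮_C P dx + Q dy = 1053π.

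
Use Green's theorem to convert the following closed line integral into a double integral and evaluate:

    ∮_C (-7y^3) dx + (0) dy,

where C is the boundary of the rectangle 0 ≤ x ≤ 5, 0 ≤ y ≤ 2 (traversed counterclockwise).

Green's theorem converts the closed line integral into a double integral over the enclosed region D:

    ∮_C P dx + Q dy = ∬_D (∂Q/∂x - ∂P/∂y) dA.

Here P = -7y^3, Q = 0, so

    ∂Q/∂x = 0,    ∂P/∂y = -21y^2,
    ∂Q/∂x - ∂P/∂y = 21y^2.

D is the region 0 ≤ x ≤ 5, 0 ≤ y ≤ 2. Evaluating the double integral:

    ∬_D (21y^2) dA = ∫_0^{5} ∫_0^{2} (21y^2) dy dx.

Inner (y from 0 to 2): 56.
Outer (x from 0 to 5): 280.

Therefore ∮_C P dx + Q dy = 280.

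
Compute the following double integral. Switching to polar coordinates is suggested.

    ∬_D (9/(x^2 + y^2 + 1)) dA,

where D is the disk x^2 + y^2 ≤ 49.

The region D is 0 ≤ r ≤ 7, 0 ≤ θ ≤ 2π in polar coordinates, where x = r cos(θ), y = r sin(θ), and dA = r dr dθ.

Under the substitution, the integrand becomes 9/(r^2 + 1), so

    ∬_D (9/(x^2 + y^2 + 1)) dA = ∫_{0}^{2π} ∫_{0}^{7} (9/(r^2 + 1)) · r dr dθ.

Inner integral (in r): ∫_{0}^{7} (9/(r^2 + 1)) · r dr = 9log(50)/2.

Outer integral (in θ): ∫_{0}^{2π} (9log(50)/2) dθ = 9π log(50).

Therefore ∬_D (9/(x^2 + y^2 + 1)) dA = 9π log(50).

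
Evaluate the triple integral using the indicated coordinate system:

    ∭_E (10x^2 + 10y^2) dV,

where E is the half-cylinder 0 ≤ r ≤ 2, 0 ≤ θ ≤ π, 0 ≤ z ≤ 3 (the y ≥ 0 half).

In cylindrical coordinates, x = r cos(θ), y = r sin(θ), z = z, and dV = r dr dθ dz.

The integrand becomes 10r^2, so

    ∭_E (10x^2 + 10y^2) dV = ∫_{0}^{π} ∫_{0}^{2} ∫_{0}^{3} (10r^2) · r dz dr dθ.

Inner (z): 30r^3.
Middle (r from 0 to 2): 120.
Outer (θ): 120π.

Therefore the triple integral equals 120π.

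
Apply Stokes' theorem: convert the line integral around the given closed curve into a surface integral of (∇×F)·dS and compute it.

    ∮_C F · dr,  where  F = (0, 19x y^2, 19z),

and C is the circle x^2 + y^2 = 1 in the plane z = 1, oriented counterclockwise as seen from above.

Let S be the flat disk x^2 + y^2 ≤ 1 in the plane z = 1, with upward unit normal n̂ = ẑ. By Stokes' theorem,

    ∮_C F · dr = ∬_S (∇ × F) · n̂ dS = ∬_D (curl F)_z dA,

where D is the disk x^2 + y^2 ≤ 1.

Compute the curl of F = (0, 19x y^2, 19z):
    (∇ × F)_x = ∂F_z/∂y - ∂F_y/∂z = 0,
    (∇ × F)_y = ∂F_x/∂z - ∂F_z/∂x = 0,
    (∇ × F)_z = ∂F_y/∂x - ∂F_x/∂y = 19y^2.

On z = 1, (curl F)_z = 19y^2.

Convert to polar (x = r cos θ, y = r sin θ, dA = r dr dθ); the integrand becomes 19r^2sin(θ)^2, so

    ∬_D (curl F)_z dA = ∫_0^{2π} ∫_0^{1} (19r^2sin(θ)^2) · r dr dθ.

Inner (r from 0 to 1): 19sin(θ)^2/4.
Outer (θ from 0 to 2π): 19π/4.

Therefore ∮_C F · dr = 19π/4.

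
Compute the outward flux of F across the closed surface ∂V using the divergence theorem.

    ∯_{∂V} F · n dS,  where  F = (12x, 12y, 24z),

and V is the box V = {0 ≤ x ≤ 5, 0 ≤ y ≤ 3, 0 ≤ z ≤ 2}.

By the divergence theorem,

    ∯_{∂V} F · n dS = ∭_V (∇ · F) dV.

Compute the divergence:
    ∇ · F = ∂F_x/∂x + ∂F_y/∂y + ∂F_z/∂z = 12 + 12 + 24 = 48.

V is a rectangular box, so dV = dx dy dz with 0 ≤ x ≤ 5, 0 ≤ y ≤ 3, 0 ≤ z ≤ 2.

Integrate (48) over V as an iterated integral:

    ∭_V (∇·F) dV = ∫_0^{5} ∫_0^{3} ∫_0^{2} (48) dz dy dx.

Inner (z from 0 to 2): 96.
Middle (y from 0 to 3): 288.
Outer (x from 0 to 5): 1440.

Therefore ∯_{∂V} F · n dS = 1440.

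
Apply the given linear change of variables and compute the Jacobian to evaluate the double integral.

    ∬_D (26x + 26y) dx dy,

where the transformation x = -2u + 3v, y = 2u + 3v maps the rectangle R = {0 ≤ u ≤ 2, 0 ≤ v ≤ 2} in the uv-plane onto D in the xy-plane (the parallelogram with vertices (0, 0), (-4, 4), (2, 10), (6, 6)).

Compute the Jacobian determinant of (x, y) with respect to (u, v):

    ∂(x,y)/∂(u,v) = | -2  3 | = (-2)(3) - (3)(2) = -12.
                   | 2  3 |

Its absolute value is |J| = 12 (the area scaling factor).

Substituting x = -2u + 3v, y = 2u + 3v into the integrand,

    26x + 26y → 156v,

so the integral becomes

    ∬_R (156v) · |J| du dv = ∫_0^2 ∫_0^2 (1872v) dv du.

Inner (v): 3744.
Outer (u): 7488.

Therefore ∬_D (26x + 26y) dx dy = 7488.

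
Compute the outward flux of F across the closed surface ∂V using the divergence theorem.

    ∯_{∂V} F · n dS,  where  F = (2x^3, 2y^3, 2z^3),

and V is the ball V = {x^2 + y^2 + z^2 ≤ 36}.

By the divergence theorem,

    ∯_{∂V} F · n dS = ∭_V (∇ · F) dV.

Compute the divergence:
    ∇ · F = ∂F_x/∂x + ∂F_y/∂y + ∂F_z/∂z = 6x^2 + 6y^2 + 6z^2.

In spherical coordinates, x = ρ sin(φ) cos(θ), y = ρ sin(φ) sin(θ), z = ρ cos(φ), dV = ρ^2 sin(φ) dρ dφ dθ, with 0 ≤ ρ ≤ 6, 0 ≤ φ ≤ π, 0 ≤ θ ≤ 2π.

The integrand, after substitution and multiplying by the volume element, becomes (6ρ^2) · ρ^2 sin(φ), so

    ∭_V (∇·F) dV = ∫_0^{2π} ∫_0^{π} ∫_0^{6} (6ρ^2) · ρ^2 sin(φ) dρ dφ dθ.

Inner (ρ from 0 to 6): 46656sin(φ)/5.
Middle (φ from 0 to π): 93312/5.
Outer (θ from 0 to 2π): 186624π/5.

Therefore ∯_{∂V} F · n dS = 186624π/5.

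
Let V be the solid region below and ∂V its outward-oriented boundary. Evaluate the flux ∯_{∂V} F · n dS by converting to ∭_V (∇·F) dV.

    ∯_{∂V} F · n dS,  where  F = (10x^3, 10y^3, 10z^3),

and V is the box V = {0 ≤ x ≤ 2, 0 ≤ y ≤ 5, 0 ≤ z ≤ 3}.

By the divergence theorem,

    ∯_{∂V} F · n dS = ∭_V (∇ · F) dV.

Compute the divergence:
    ∇ · F = ∂F_x/∂x + ∂F_y/∂y + ∂F_z/∂z = 30x^2 + 30y^2 + 30z^2.

V is a rectangular box, so dV = dx dy dz with 0 ≤ x ≤ 2, 0 ≤ y ≤ 5, 0 ≤ z ≤ 3.

Integrate (30x^2 + 30y^2 + 30z^2) over V as an iterated integral:

    ∭_V (∇·F) dV = ∫_0^{2} ∫_0^{5} ∫_0^{3} (30x^2 + 30y^2 + 30z^2) dz dy dx.

Inner (z from 0 to 3): 90x^2 + 90y^2 + 270.
Middle (y from 0 to 5): 450x^2 + 5100.
Outer (x from 0 to 2): 11400.

Therefore ∯_{∂V} F · n dS = 11400.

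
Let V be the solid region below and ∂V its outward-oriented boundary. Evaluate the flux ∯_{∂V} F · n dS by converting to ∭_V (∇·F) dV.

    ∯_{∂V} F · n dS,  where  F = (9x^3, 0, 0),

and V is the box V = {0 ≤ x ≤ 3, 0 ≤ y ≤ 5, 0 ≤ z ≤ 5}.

By the divergence theorem,

    ∯_{∂V} F · n dS = ∭_V (∇ · F) dV.

Compute the divergence:
    ∇ · F = ∂F_x/∂x + ∂F_y/∂y + ∂F_z/∂z = 27x^2 + 0 + 0 = 27x^2.

V is a rectangular box, so dV = dx dy dz with 0 ≤ x ≤ 3, 0 ≤ y ≤ 5, 0 ≤ z ≤ 5.

Integrate (27x^2) over V as an iterated integral:

    ∭_V (∇·F) dV = ∫_0^{3} ∫_0^{5} ∫_0^{5} (27x^2) dz dy dx.

Inner (z from 0 to 5): 135x^2.
Middle (y from 0 to 5): 675x^2.
Outer (x from 0 to 3): 6075.

Therefore ∯_{∂V} F · n dS = 6075.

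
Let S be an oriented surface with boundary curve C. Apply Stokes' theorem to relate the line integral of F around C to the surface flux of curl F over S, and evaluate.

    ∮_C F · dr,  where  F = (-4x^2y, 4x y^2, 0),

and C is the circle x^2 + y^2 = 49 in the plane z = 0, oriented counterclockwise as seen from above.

Let S be the flat disk x^2 + y^2 ≤ 49 in the plane z = 0, with upward unit normal n̂ = ẑ. By Stokes' theorem,

    ∮_C F · dr = ∬_S (∇ × F) · n̂ dS = ∬_D (curl F)_z dA,

where D is the disk x^2 + y^2 ≤ 49.

Compute the curl of F = (-4x^2y, 4x y^2, 0):
    (∇ × F)_x = ∂F_z/∂y - ∂F_y/∂z = 0,
    (∇ × F)_y = ∂F_x/∂z - ∂F_z/∂x = 0,
    (∇ × F)_z = ∂F_y/∂x - ∂F_x/∂y = 4x^2 + 4y^2.

On z = 0, (curl F)_z = 4x^2 + 4y^2.

Convert to polar (x = r cos θ, y = r sin θ, dA = r dr dθ); the integrand becomes 4r^2, so

    ∬_D (curl F)_z dA = ∫_0^{2π} ∫_0^{7} (4r^2) · r dr dθ.

Inner (r from 0 to 7): 2401.
Outer (θ from 0 to 2π): 4802π.

Therefore ∮_C F · dr = 4802π.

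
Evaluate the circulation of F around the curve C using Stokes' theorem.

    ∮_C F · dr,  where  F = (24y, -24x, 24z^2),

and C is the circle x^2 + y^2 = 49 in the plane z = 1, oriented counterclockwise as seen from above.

Let S be the flat disk x^2 + y^2 ≤ 49 in the plane z = 1, with upward unit normal n̂ = ẑ. By Stokes' theorem,

    ∮_C F · dr = ∬_S (∇ × F) · n̂ dS = ∬_D (curl F)_z dA,

where D is the disk x^2 + y^2 ≤ 49.

Compute the curl of F = (24y, -24x, 24z^2):
    (∇ × F)_x = ∂F_z/∂y - ∂F_y/∂z = 0,
    (∇ × F)_y = ∂F_x/∂z - ∂F_z/∂x = 0,
    (∇ × F)_z = ∂F_y/∂x - ∂F_x/∂y = -48.

On z = 1, (curl F)_z = -48.

Convert to polar (x = r cos θ, y = r sin θ, dA = r dr dθ); the integrand becomes -48, so

    ∬_D (curl F)_z dA = ∫_0^{2π} ∫_0^{7} (-48) · r dr dθ.

Inner (r from 0 to 7): -1176.
Outer (θ from 0 to 2π): -2352π.

Therefore ∮_C F · dr = -2352π.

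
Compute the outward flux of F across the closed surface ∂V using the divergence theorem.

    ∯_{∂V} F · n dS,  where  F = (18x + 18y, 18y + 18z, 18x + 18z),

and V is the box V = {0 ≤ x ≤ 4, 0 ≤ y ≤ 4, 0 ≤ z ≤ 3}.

By the divergence theorem,

    ∯_{∂V} F · n dS = ∭_V (∇ · F) dV.

Compute the divergence:
    ∇ · F = ∂F_x/∂x + ∂F_y/∂y + ∂F_z/∂z = 18 + 18 + 18 = 54.

V is a rectangular box, so dV = dx dy dz with 0 ≤ x ≤ 4, 0 ≤ y ≤ 4, 0 ≤ z ≤ 3.

Integrate (54) over V as an iterated integral:

    ∭_V (∇·F) dV = ∫_0^{4} ∫_0^{4} ∫_0^{3} (54) dz dy dx.

Inner (z from 0 to 3): 162.
Middle (y from 0 to 4): 648.
Outer (x from 0 to 4): 2592.

Therefore ∯_{∂V} F · n dS = 2592.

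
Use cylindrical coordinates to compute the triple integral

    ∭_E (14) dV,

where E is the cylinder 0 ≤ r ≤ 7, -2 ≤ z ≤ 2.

In cylindrical coordinates, x = r cos(θ), y = r sin(θ), z = z, and dV = r dr dθ dz.

The integrand becomes 14, so

    ∭_E (14) dV = ∫_{0}^{2π} ∫_{0}^{7} ∫_{-2}^{2} (14) · r dz dr dθ.

Inner (z): 56r.
Middle (r from 0 to 7): 1372.
Outer (θ): 2744π.

Therefore the triple integral equals 2744π.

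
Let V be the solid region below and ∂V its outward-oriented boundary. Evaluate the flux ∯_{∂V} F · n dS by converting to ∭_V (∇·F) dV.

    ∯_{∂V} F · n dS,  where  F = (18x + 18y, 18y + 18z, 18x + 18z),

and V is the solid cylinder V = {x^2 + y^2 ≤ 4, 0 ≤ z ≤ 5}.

By the divergence theorem,

    ∯_{∂V} F · n dS = ∭_V (∇ · F) dV.

Compute the divergence:
    ∇ · F = ∂F_x/∂x + ∂F_y/∂y + ∂F_z/∂z = 18 + 18 + 18 = 54.

In cylindrical coordinates, x = r cos(θ), y = r sin(θ), z = z, dV = r dr dθ dz, with 0 ≤ r ≤ 2, 0 ≤ θ ≤ 2π, 0 ≤ z ≤ 5.

The integrand, after substitution and multiplying by the volume element, becomes (54) · r, so

    ∭_V (∇·F) dV = ∫_0^{2π} ∫_0^{2} ∫_0^{5} (54) · r dz dr dθ.

Inner (z from 0 to 5): 270r.
Middle (r from 0 to 2): 540.
Outer (θ from 0 to 2π): 1080π.

Therefore ∯_{∂V} F · n dS = 1080π.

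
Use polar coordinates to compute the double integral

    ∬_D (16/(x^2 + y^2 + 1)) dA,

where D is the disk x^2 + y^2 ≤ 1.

The region D is 0 ≤ r ≤ 1, 0 ≤ θ ≤ 2π in polar coordinates, where x = r cos(θ), y = r sin(θ), and dA = r dr dθ.

Under the substitution, the integrand becomes 16/(r^2 + 1), so

    ∬_D (16/(x^2 + y^2 + 1)) dA = ∫_{0}^{2π} ∫_{0}^{1} (16/(r^2 + 1)) · r dr dθ.

Inner integral (in r): ∫_{0}^{1} (16/(r^2 + 1)) · r dr = log(256).

Outer integral (in θ): ∫_{0}^{2π} (log(256)) dθ = 16π log(2).

Therefore ∬_D (16/(x^2 + y^2 + 1)) dA = 16π log(2).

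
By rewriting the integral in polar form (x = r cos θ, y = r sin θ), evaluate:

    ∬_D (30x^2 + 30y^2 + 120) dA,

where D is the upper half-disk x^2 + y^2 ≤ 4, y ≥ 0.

The region D is 0 ≤ r ≤ 2, 0 ≤ θ ≤ π in polar coordinates, where x = r cos(θ), y = r sin(θ), and dA = r dr dθ.

Under the substitution, the integrand becomes 30r^2 + 120, so

    ∬_D (30x^2 + 30y^2 + 120) dA = ∫_{0}^{π} ∫_{0}^{2} (30r^2 + 120) · r dr dθ.

Inner integral (in r): ∫_{0}^{2} (30r^2 + 120) · r dr = 360.

Outer integral (in θ): ∫_{0}^{π} (360) dθ = 360π.

Therefore ∬_D (30x^2 + 30y^2 + 120) dA = 360π.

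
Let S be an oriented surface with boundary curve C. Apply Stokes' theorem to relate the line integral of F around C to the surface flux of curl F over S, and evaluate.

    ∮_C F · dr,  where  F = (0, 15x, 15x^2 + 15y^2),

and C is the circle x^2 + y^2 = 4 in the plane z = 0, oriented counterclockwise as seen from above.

Let S be the flat disk x^2 + y^2 ≤ 4 in the plane z = 0, with upward unit normal n̂ = ẑ. By Stokes' theorem,

    ∮_C F · dr = ∬_S (∇ × F) · n̂ dS = ∬_D (curl F)_z dA,

where D is the disk x^2 + y^2 ≤ 4.

Compute the curl of F = (0, 15x, 15x^2 + 15y^2):
    (∇ × F)_x = ∂F_z/∂y - ∂F_y/∂z = 30y,
    (∇ × F)_y = ∂F_x/∂z - ∂F_z/∂x = -30x,
    (∇ × F)_z = ∂F_y/∂x - ∂F_x/∂y = 15.

On z = 0, (curl F)_z = 15.

Convert to polar (x = r cos θ, y = r sin θ, dA = r dr dθ); the integrand becomes 15, so

    ∬_D (curl F)_z dA = ∫_0^{2π} ∫_0^{2} (15) · r dr dθ.

Inner (r from 0 to 2): 30.
Outer (θ from 0 to 2π): 60π.

Therefore ∮_C F · dr = 60π.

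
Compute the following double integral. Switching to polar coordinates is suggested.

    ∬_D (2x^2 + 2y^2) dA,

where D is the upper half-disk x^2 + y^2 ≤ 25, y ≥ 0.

The region D is 0 ≤ r ≤ 5, 0 ≤ θ ≤ π in polar coordinates, where x = r cos(θ), y = r sin(θ), and dA = r dr dθ.

Under the substitution, the integrand becomes 2r^2, so

    ∬_D (2x^2 + 2y^2) dA = ∫_{0}^{π} ∫_{0}^{5} (2r^2) · r dr dθ.

Inner integral (in r): ∫_{0}^{5} (2r^2) · r dr = 625/2.

Outer integral (in θ): ∫_{0}^{π} (625/2) dθ = 625π/2.

Therefore ∬_D (2x^2 + 2y^2) dA = 625π/2.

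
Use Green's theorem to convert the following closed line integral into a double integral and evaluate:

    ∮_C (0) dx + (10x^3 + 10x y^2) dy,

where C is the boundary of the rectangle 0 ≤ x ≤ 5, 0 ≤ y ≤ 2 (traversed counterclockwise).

Green's theorem converts the closed line integral into a double integral over the enclosed region D:

    ∮_C P dx + Q dy = ∬_D (∂Q/∂x - ∂P/∂y) dA.

Here P = 0, Q = 10x^3 + 10x y^2, so

    ∂Q/∂x = 30x^2 + 10y^2,    ∂P/∂y = 0,
    ∂Q/∂x - ∂P/∂y = 30x^2 + 10y^2.

D is the region 0 ≤ x ≤ 5, 0 ≤ y ≤ 2. Evaluating the double integral:

    ∬_D (30x^2 + 10y^2) dA = ∫_0^{5} ∫_0^{2} (30x^2 + 10y^2) dy dx.

Inner (y from 0 to 2): 60x^2 + 80/3.
Outer (x from 0 to 5): 7900/3.

Therefore ∮_C P dx + Q dy = 7900/3.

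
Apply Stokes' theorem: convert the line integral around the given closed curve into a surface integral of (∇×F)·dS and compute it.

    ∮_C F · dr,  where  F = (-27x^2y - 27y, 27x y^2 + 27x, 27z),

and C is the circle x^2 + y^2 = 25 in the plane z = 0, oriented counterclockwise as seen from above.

Let S be the flat disk x^2 + y^2 ≤ 25 in the plane z = 0, with upward unit normal n̂ = ẑ. By Stokes' theorem,

    ∮_C F · dr = ∬_S (∇ × F) · n̂ dS = ∬_D (curl F)_z dA,

where D is the disk x^2 + y^2 ≤ 25.

Compute the curl of F = (-27x^2y - 27y, 27x y^2 + 27x, 27z):
    (∇ × F)_x = ∂F_z/∂y - ∂F_y/∂z = 0,
    (∇ × F)_y = ∂F_x/∂z - ∂F_z/∂x = 0,
    (∇ × F)_z = ∂F_y/∂x - ∂F_x/∂y = 27x^2 + 27y^2 + 54.

On z = 0, (curl F)_z = 27x^2 + 27y^2 + 54.

Convert to polar (x = r cos θ, y = r sin θ, dA = r dr dθ); the integrand becomes 27r^2 + 54, so

    ∬_D (curl F)_z dA = ∫_0^{2π} ∫_0^{5} (27r^2 + 54) · r dr dθ.

Inner (r from 0 to 5): 19575/4.
Outer (θ from 0 to 2π): 19575π/2.

Therefore ∮_C F · dr = 19575π/2.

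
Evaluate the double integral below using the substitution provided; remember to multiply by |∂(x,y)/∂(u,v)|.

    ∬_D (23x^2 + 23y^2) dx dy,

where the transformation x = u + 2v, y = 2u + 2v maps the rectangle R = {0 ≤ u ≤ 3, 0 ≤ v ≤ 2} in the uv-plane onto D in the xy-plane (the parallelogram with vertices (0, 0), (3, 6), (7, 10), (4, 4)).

Compute the Jacobian determinant of (x, y) with respect to (u, v):

    ∂(x,y)/∂(u,v) = | 1  2 | = (1)(2) - (2)(2) = -2.
                   | 2  2 |

Its absolute value is |J| = 2 (the area scaling factor).

Substituting x = u + 2v, y = 2u + 2v into the integrand,

    23x^2 + 23y^2 → 115u^2 + 276u v + 184v^2,

so the integral becomes

    ∬_R (115u^2 + 276u v + 184v^2) · |J| du dv = ∫_0^3 ∫_0^2 (230u^2 + 552u v + 368v^2) dv du.

Inner (v): 460u^2 + 1104u + 2944/3.
Outer (u): 12052.

Therefore ∬_D (23x^2 + 23y^2) dx dy = 12052.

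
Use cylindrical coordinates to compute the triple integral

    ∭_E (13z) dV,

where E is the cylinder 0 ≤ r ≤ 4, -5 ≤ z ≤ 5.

In cylindrical coordinates, x = r cos(θ), y = r sin(θ), z = z, and dV = r dr dθ dz.

The integrand becomes 13z, so

    ∭_E (13z) dV = ∫_{0}^{2π} ∫_{0}^{4} ∫_{-5}^{5} (13z) · r dz dr dθ.

Inner (z): 0.
Middle (r from 0 to 4): 0.
Outer (θ): 0.

Therefore the triple integral equals 0.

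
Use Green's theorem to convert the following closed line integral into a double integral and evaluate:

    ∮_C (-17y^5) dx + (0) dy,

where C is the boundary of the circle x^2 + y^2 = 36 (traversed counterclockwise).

Green's theorem converts the closed line integral into a double integral over the enclosed region D:

    ∮_C P dx + Q dy = ∬_D (∂Q/∂x - ∂P/∂y) dA.

Here P = -17y^5, Q = 0, so

    ∂Q/∂x = 0,    ∂P/∂y = -85y^4,
    ∂Q/∂x - ∂P/∂y = 85y^4.

D is the region x^2 + y^2 ≤ 36. Evaluating the double integral:

In polar coordinates (x = r cos θ, y = r sin θ, dA = r dr dθ) the integrand becomes 85r^4sin(θ)^4, so

    ∬_D (85y^4) dA = ∫_0^{2π} ∫_0^{6} (85r^4sin(θ)^4) · r dr dθ.

Inner (r from 0 to 6): 660960sin(θ)^4.
Outer (θ from 0 to 2π): 495720π.

Therefore ∮_C P dx + Q dy = 495720π.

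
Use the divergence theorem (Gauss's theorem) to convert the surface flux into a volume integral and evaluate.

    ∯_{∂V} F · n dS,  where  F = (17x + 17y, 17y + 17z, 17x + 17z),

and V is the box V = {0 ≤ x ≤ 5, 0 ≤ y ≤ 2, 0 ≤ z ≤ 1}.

By the divergence theorem,

    ∯_{∂V} F · n dS = ∭_V (∇ · F) dV.

Compute the divergence:
    ∇ · F = ∂F_x/∂x + ∂F_y/∂y + ∂F_z/∂z = 17 + 17 + 17 = 51.

V is a rectangular box, so dV = dx dy dz with 0 ≤ x ≤ 5, 0 ≤ y ≤ 2, 0 ≤ z ≤ 1.

Integrate (51) over V as an iterated integral:

    ∭_V (∇·F) dV = ∫_0^{5} ∫_0^{2} ∫_0^{1} (51) dz dy dx.

Inner (z from 0 to 1): 51.
Middle (y from 0 to 2): 102.
Outer (x from 0 to 5): 510.

Therefore ∯_{∂V} F · n dS = 510.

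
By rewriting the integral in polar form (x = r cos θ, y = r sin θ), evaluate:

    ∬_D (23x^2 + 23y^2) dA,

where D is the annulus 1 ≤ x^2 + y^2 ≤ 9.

The region D is 1 ≤ r ≤ 3, 0 ≤ θ ≤ 2π in polar coordinates, where x = r cos(θ), y = r sin(θ), and dA = r dr dθ.

Under the substitution, the integrand becomes 23r^2, so

    ∬_D (23x^2 + 23y^2) dA = ∫_{0}^{2π} ∫_{1}^{3} (23r^2) · r dr dθ.

Inner integral (in r): ∫_{1}^{3} (23r^2) · r dr = 460.

Outer integral (in θ): ∫_{0}^{2π} (460) dθ = 920π.

Therefore ∬_D (23x^2 + 23y^2) dA = 920π.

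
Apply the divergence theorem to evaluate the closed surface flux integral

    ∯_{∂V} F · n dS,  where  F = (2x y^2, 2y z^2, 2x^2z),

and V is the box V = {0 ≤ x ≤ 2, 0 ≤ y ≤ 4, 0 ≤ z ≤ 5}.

By the divergence theorem,

    ∯_{∂V} F · n dS = ∭_V (∇ · F) dV.

Compute the divergence:
    ∇ · F = ∂F_x/∂x + ∂F_y/∂y + ∂F_z/∂z = 2y^2 + 2z^2 + 2x^2 = 2x^2 + 2y^2 + 2z^2.

V is a rectangular box, so dV = dx dy dz with 0 ≤ x ≤ 2, 0 ≤ y ≤ 4, 0 ≤ z ≤ 5.

Integrate (2x^2 + 2y^2 + 2z^2) over V as an iterated integral:

    ∭_V (∇·F) dV = ∫_0^{2} ∫_0^{4} ∫_0^{5} (2x^2 + 2y^2 + 2z^2) dz dy dx.

Inner (z from 0 to 5): 10x^2 + 10y^2 + 250/3.
Middle (y from 0 to 4): 40x^2 + 1640/3.
Outer (x from 0 to 2): 1200.

Therefore ∯_{∂V} F · n dS = 1200.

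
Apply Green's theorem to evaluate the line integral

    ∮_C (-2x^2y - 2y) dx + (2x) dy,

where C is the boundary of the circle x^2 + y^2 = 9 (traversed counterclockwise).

Green's theorem converts the closed line integral into a double integral over the enclosed region D:

    ∮_C P dx + Q dy = ∬_D (∂Q/∂x - ∂P/∂y) dA.

Here P = -2x^2y - 2y, Q = 2x, so

    ∂Q/∂x = 2,    ∂P/∂y = -2x^2 - 2,
    ∂Q/∂x - ∂P/∂y = 2x^2 + 4.

D is the region x^2 + y^2 ≤ 9. Evaluating the double integral:

In polar coordinates (x = r cos θ, y = r sin θ, dA = r dr dθ) the integrand becomes 2r^2cos(θ)^2 + 4, so

    ∬_D (2x^2 + 4) dA = ∫_0^{2π} ∫_0^{3} (2r^2cos(θ)^2 + 4) · r dr dθ.

Inner (r from 0 to 3): 81cos(θ)^2/2 + 18.
Outer (θ from 0 to 2π): 153π/2.

Therefore ∮_C P dx + Q dy = 153π/2.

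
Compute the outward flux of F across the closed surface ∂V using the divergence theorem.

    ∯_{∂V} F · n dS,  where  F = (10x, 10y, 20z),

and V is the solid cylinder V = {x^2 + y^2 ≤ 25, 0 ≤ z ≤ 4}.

By the divergence theorem,

    ∯_{∂V} F · n dS = ∭_V (∇ · F) dV.

Compute the divergence:
    ∇ · F = ∂F_x/∂x + ∂F_y/∂y + ∂F_z/∂z = 10 + 10 + 20 = 40.

In cylindrical coordinates, x = r cos(θ), y = r sin(θ), z = z, dV = r dr dθ dz, with 0 ≤ r ≤ 5, 0 ≤ θ ≤ 2π, 0 ≤ z ≤ 4.

The integrand, after substitution and multiplying by the volume element, becomes (40) · r, so

    ∭_V (∇·F) dV = ∫_0^{2π} ∫_0^{5} ∫_0^{4} (40) · r dz dr dθ.

Inner (z from 0 to 4): 160r.
Middle (r from 0 to 5): 2000.
Outer (θ from 0 to 2π): 4000π.

Therefore ∯_{∂V} F · n dS = 4000π.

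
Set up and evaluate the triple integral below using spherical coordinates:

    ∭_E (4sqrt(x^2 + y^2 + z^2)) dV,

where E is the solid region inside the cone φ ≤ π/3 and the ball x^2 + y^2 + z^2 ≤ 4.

In spherical coordinates, x = ρ sin(φ) cos(θ), y = ρ sin(φ) sin(θ), z = ρ cos(φ), and dV = ρ^2 sin(φ) dρ dφ dθ.

The integrand becomes 4ρ, so

    ∭_E (4sqrt(x^2 + y^2 + z^2)) dV = ∫_{0}^{2π} ∫_{0}^{π/3} ∫_{0}^{2} (4ρ) · ρ^2 sin(φ) dρ dφ dθ.

Inner (ρ): 16sin(φ).
Middle (φ): 8.
Outer (θ): 16π.

Therefore the triple integral equals 16π.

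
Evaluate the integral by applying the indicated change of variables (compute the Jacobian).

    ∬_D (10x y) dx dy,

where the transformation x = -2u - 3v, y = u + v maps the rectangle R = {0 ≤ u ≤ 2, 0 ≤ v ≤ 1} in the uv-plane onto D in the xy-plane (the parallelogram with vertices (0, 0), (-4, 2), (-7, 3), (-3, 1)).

Compute the Jacobian determinant of (x, y) with respect to (u, v):

    ∂(x,y)/∂(u,v) = | -2  -3 | = (-2)(1) - (-3)(1) = 1.
                   | 1  1 |

Its absolute value is |J| = 1 (the area scaling factor).

Substituting x = -2u - 3v, y = u + v into the integrand,

    10x y → -20u^2 - 50u v - 30v^2,

so the integral becomes

    ∬_R (-20u^2 - 50u v - 30v^2) · |J| du dv = ∫_0^2 ∫_0^1 (-20u^2 - 50u v - 30v^2) dv du.

Inner (v): -20u^2 - 25u - 10.
Outer (u): -370/3.

Therefore ∬_D (10x y) dx dy = -370/3.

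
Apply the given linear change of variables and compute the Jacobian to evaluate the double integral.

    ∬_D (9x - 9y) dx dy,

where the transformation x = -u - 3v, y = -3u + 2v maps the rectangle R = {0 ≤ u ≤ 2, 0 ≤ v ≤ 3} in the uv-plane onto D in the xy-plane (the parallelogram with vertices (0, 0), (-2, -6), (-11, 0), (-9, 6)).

Compute the Jacobian determinant of (x, y) with respect to (u, v):

    ∂(x,y)/∂(u,v) = | -1  -3 | = (-1)(2) - (-3)(-3) = -11.
                   | -3  2 |

Its absolute value is |J| = 11 (the area scaling factor).

Substituting x = -u - 3v, y = -3u + 2v into the integrand,

    9x - 9y → 18u - 45v,

so the integral becomes

    ∬_R (18u - 45v) · |J| du dv = ∫_0^2 ∫_0^3 (198u - 495v) dv du.

Inner (v): 594u - 4455/2.
Outer (u): -3267.

Therefore ∬_D (9x - 9y) dx dy = -3267.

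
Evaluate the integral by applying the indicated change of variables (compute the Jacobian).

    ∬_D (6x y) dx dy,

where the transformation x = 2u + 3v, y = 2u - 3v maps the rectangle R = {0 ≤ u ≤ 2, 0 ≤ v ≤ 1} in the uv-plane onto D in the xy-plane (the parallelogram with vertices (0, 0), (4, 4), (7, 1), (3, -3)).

Compute the Jacobian determinant of (x, y) with respect to (u, v):

    ∂(x,y)/∂(u,v) = | 2  3 | = (2)(-3) - (3)(2) = -12.
                   | 2  -3 |

Its absolute value is |J| = 12 (the area scaling factor).

Substituting x = 2u + 3v, y = 2u - 3v into the integrand,

    6x y → 24u^2 - 54v^2,

so the integral becomes

    ∬_R (24u^2 - 54v^2) · |J| du dv = ∫_0^2 ∫_0^1 (288u^2 - 648v^2) dv du.

Inner (v): 288u^2 - 216.
Outer (u): 336.

Therefore ∬_D (6x y) dx dy = 336.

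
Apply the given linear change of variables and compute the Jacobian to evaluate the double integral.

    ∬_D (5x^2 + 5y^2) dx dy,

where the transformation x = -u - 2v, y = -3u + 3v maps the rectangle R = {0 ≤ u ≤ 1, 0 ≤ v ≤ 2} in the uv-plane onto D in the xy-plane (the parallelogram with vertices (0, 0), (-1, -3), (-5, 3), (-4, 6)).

Compute the Jacobian determinant of (x, y) with respect to (u, v):

    ∂(x,y)/∂(u,v) = | -1  -2 | = (-1)(3) - (-2)(-3) = -9.
                   | -3  3 |

Its absolute value is |J| = 9 (the area scaling factor).

Substituting x = -u - 2v, y = -3u + 3v into the integrand,

    5x^2 + 5y^2 → 50u^2 - 70u v + 65v^2,

so the integral becomes

    ∬_R (50u^2 - 70u v + 65v^2) · |J| du dv = ∫_0^1 ∫_0^2 (450u^2 - 630u v + 585v^2) dv du.

Inner (v): 900u^2 - 1260u + 1560.
Outer (u): 1230.

Therefore ∬_D (5x^2 + 5y^2) dx dy = 1230.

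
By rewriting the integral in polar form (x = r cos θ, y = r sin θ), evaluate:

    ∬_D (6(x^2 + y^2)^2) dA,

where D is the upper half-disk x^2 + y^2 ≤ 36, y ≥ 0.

The region D is 0 ≤ r ≤ 6, 0 ≤ θ ≤ π in polar coordinates, where x = r cos(θ), y = r sin(θ), and dA = r dr dθ.

Under the substitution, the integrand becomes 6r^4, so

    ∬_D (6(x^2 + y^2)^2) dA = ∫_{0}^{π} ∫_{0}^{6} (6r^4) · r dr dθ.

Inner integral (in r): ∫_{0}^{6} (6r^4) · r dr = 46656.

Outer integral (in θ): ∫_{0}^{π} (46656) dθ = 46656π.

Therefore ∬_D (6(x^2 + y^2)^2) dA = 46656π.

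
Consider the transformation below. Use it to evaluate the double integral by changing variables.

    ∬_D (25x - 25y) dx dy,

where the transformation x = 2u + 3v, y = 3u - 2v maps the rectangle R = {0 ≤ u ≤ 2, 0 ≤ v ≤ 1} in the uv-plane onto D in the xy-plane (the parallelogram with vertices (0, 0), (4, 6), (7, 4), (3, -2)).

Compute the Jacobian determinant of (x, y) with respect to (u, v):

    ∂(x,y)/∂(u,v) = | 2  3 | = (2)(-2) - (3)(3) = -13.
                   | 3  -2 |

Its absolute value is |J| = 13 (the area scaling factor).

Substituting x = 2u + 3v, y = 3u - 2v into the integrand,

    25x - 25y → -25u + 125v,

so the integral becomes

    ∬_R (-25u + 125v) · |J| du dv = ∫_0^2 ∫_0^1 (-325u + 1625v) dv du.

Inner (v): 1625/2 - 325u.
Outer (u): 975.

Therefore ∬_D (25x - 25y) dx dy = 975.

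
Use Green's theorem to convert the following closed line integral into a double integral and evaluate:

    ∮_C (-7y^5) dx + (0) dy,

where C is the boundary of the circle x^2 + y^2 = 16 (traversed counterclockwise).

Green's theorem converts the closed line integral into a double integral over the enclosed region D:

    ∮_C P dx + Q dy = ∬_D (∂Q/∂x - ∂P/∂y) dA.

Here P = -7y^5, Q = 0, so

    ∂Q/∂x = 0,    ∂P/∂y = -35y^4,
    ∂Q/∂x - ∂P/∂y = 35y^4.

D is the region x^2 + y^2 ≤ 16. Evaluating the double integral:

In polar coordinates (x = r cos θ, y = r sin θ, dA = r dr dθ) the integrand becomes 35r^4sin(θ)^4, so

    ∬_D (35y^4) dA = ∫_0^{2π} ∫_0^{4} (35r^4sin(θ)^4) · r dr dθ.

Inner (r from 0 to 4): 71680sin(θ)^4/3.
Outer (θ from 0 to 2π): 17920π.

Therefore ∮_C P dx + Q dy = 17920π.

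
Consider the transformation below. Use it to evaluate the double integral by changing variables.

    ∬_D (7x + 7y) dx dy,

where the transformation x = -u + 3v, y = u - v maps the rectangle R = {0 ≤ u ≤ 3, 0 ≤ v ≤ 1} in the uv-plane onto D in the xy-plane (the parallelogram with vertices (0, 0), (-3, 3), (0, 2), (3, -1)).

Compute the Jacobian determinant of (x, y) with respect to (u, v):

    ∂(x,y)/∂(u,v) = | -1  3 | = (-1)(-1) - (3)(1) = -2.
                   | 1  -1 |

Its absolute value is |J| = 2 (the area scaling factor).

Substituting x = -u + 3v, y = u - v into the integrand,

    7x + 7y → 14v,

so the integral becomes

    ∬_R (14v) · |J| du dv = ∫_0^3 ∫_0^1 (28v) dv du.

Inner (v): 14.
Outer (u): 42.

Therefore ∬_D (7x + 7y) dx dy = 42.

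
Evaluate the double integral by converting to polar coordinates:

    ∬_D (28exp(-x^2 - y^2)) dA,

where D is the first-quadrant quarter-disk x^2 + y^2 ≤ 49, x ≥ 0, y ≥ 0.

The region D is 0 ≤ r ≤ 7, 0 ≤ θ ≤ π/2 in polar coordinates, where x = r cos(θ), y = r sin(θ), and dA = r dr dθ.

Under the substitution, the integrand becomes 28exp(-r^2), so

    ∬_D (28exp(-x^2 - y^2)) dA = ∫_{0}^{π/2} ∫_{0}^{7} (28exp(-r^2)) · r dr dθ.

Inner integral (in r): ∫_{0}^{7} (28exp(-r^2)) · r dr = 14 - 14exp(-49).

Outer integral (in θ): ∫_{0}^{π/2} (14 - 14exp(-49)) dθ = -7π exp(-49) + 7π.

Therefore ∬_D (28exp(-x^2 - y^2)) dA = -7π exp(-49) + 7π.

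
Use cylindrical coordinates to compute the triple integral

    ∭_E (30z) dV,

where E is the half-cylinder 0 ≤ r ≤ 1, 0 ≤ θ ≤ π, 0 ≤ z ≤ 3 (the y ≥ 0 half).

In cylindrical coordinates, x = r cos(θ), y = r sin(θ), z = z, and dV = r dr dθ dz.

The integrand becomes 30z, so

    ∭_E (30z) dV = ∫_{0}^{π} ∫_{0}^{1} ∫_{0}^{3} (30z) · r dz dr dθ.

Inner (z): 135r.
Middle (r from 0 to 1): 135/2.
Outer (θ): 135π/2.

Therefore the triple integral equals 135π/2.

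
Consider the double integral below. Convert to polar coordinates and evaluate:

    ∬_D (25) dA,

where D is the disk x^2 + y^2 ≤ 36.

The region D is 0 ≤ r ≤ 6, 0 ≤ θ ≤ 2π in polar coordinates, where x = r cos(θ), y = r sin(θ), and dA = r dr dθ.

Under the substitution, the integrand becomes 25, so

    ∬_D (25) dA = ∫_{0}^{2π} ∫_{0}^{6} (25) · r dr dθ.

Inner integral (in r): ∫_{0}^{6} (25) · r dr = 450.

Outer integral (in θ): ∫_{0}^{2π} (450) dθ = 900π.

Therefore ∬_D (25) dA = 900π.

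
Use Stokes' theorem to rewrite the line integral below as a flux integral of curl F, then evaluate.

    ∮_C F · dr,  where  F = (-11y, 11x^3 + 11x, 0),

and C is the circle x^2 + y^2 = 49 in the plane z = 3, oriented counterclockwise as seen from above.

Let S be the flat disk x^2 + y^2 ≤ 49 in the plane z = 3, with upward unit normal n̂ = ẑ. By Stokes' theorem,

    ∮_C F · dr = ∬_S (∇ × F) · n̂ dS = ∬_D (curl F)_z dA,

where D is the disk x^2 + y^2 ≤ 49.

Compute the curl of F = (-11y, 11x^3 + 11x, 0):
    (∇ × F)_x = ∂F_z/∂y - ∂F_y/∂z = 0,
    (∇ × F)_y = ∂F_x/∂z - ∂F_z/∂x = 0,
    (∇ × F)_z = ∂F_y/∂x - ∂F_x/∂y = 33x^2 + 22.

On z = 3, (curl F)_z = 33x^2 + 22.

Convert to polar (x = r cos θ, y = r sin θ, dA = r dr dθ); the integrand becomes 33r^2cos(θ)^2 + 22, so

    ∬_D (curl F)_z dA = ∫_0^{2π} ∫_0^{7} (33r^2cos(θ)^2 + 22) · r dr dθ.

Inner (r from 0 to 7): 79233cos(θ)^2/4 + 539.
Outer (θ from 0 to 2π): 83545π/4.

Therefore ∮_C F · dr = 83545π/4.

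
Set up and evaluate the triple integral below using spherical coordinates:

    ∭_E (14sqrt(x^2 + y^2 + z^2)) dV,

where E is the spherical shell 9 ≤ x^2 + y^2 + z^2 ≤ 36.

In spherical coordinates, x = ρ sin(φ) cos(θ), y = ρ sin(φ) sin(θ), z = ρ cos(φ), and dV = ρ^2 sin(φ) dρ dφ dθ.

The integrand becomes 14ρ, so

    ∭_E (14sqrt(x^2 + y^2 + z^2)) dV = ∫_{0}^{2π} ∫_{0}^{π} ∫_{3}^{6} (14ρ) · ρ^2 sin(φ) dρ dφ dθ.

Inner (ρ): 8505sin(φ)/2.
Middle (φ): 8505.
Outer (θ): 17010π.

Therefore the triple integral equals 17010π.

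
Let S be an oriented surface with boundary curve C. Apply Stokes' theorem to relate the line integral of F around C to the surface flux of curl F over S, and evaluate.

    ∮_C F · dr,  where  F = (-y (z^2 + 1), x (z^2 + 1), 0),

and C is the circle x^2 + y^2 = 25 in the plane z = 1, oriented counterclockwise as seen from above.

Let S be the flat disk x^2 + y^2 ≤ 25 in the plane z = 1, with upward unit normal n̂ = ẑ. By Stokes' theorem,

    ∮_C F · dr = ∬_S (∇ × F) · n̂ dS = ∬_D (curl F)_z dA,

where D is the disk x^2 + y^2 ≤ 25.

Compute the curl of F = (-y (z^2 + 1), x (z^2 + 1), 0):
    (∇ × F)_x = ∂F_z/∂y - ∂F_y/∂z = -2x z,
    (∇ × F)_y = ∂F_x/∂z - ∂F_z/∂x = -2y z,
    (∇ × F)_z = ∂F_y/∂x - ∂F_x/∂y = 2z^2 + 2.

On z = 1, (curl F)_z = 4.

Convert to polar (x = r cos θ, y = r sin θ, dA = r dr dθ); the integrand becomes 4, so

    ∬_D (curl F)_z dA = ∫_0^{2π} ∫_0^{5} (4) · r dr dθ.

Inner (r from 0 to 5): 50.
Outer (θ from 0 to 2π): 100π.

Therefore ∮_C F · dr = 100π.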